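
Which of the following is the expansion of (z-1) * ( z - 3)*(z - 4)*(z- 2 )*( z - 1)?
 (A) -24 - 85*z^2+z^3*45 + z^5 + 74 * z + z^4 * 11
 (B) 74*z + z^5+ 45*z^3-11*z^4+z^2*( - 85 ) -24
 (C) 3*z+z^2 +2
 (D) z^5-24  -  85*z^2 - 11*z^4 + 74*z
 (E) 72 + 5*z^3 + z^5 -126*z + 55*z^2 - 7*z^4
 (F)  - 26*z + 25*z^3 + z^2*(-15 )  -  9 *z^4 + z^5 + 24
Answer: B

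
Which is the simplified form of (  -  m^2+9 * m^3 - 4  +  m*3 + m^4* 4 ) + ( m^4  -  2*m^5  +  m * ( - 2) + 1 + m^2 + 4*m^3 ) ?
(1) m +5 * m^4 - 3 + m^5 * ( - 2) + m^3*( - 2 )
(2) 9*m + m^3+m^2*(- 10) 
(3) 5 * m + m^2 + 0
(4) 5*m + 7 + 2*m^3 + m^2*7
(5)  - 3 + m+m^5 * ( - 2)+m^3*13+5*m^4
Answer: 5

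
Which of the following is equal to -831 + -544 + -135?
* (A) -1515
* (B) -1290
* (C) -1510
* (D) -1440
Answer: C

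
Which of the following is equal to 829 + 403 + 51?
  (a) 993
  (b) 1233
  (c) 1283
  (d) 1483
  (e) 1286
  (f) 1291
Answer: c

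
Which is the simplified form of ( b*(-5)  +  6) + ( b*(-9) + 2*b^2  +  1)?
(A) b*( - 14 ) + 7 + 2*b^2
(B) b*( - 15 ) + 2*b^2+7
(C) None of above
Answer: A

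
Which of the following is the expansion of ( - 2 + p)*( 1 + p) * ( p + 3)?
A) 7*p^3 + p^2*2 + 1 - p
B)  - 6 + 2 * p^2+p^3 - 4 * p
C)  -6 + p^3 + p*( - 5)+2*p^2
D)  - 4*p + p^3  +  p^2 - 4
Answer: C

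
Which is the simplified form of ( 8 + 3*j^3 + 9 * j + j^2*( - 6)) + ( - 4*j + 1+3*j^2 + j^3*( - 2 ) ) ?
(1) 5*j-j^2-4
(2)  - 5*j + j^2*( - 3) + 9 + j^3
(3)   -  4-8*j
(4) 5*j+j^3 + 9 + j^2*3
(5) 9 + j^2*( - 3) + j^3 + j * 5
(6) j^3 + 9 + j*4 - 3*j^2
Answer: 5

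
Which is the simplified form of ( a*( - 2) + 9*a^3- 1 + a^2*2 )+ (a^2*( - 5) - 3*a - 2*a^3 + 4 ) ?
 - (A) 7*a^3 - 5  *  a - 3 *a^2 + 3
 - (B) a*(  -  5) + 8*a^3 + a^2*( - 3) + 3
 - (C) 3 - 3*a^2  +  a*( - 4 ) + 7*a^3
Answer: A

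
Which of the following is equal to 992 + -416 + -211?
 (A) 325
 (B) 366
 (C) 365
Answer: C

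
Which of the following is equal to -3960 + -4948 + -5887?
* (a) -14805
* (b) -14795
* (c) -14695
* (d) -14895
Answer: b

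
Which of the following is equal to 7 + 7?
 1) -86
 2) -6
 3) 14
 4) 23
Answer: 3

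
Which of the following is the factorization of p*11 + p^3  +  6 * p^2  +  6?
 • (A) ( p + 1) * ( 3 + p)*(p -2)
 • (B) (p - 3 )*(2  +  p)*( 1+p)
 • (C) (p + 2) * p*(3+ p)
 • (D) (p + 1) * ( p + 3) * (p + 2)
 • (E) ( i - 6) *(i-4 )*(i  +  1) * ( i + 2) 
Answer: D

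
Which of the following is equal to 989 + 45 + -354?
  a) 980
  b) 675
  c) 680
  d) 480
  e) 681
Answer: c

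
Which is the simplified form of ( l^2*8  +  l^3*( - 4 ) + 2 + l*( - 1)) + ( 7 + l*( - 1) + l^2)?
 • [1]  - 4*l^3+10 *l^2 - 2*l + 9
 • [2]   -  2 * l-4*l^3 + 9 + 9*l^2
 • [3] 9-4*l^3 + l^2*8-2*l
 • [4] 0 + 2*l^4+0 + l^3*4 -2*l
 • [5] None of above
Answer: 2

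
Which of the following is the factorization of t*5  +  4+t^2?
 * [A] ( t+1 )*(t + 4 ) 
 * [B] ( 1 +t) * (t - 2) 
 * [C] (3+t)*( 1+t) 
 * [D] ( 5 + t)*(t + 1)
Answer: A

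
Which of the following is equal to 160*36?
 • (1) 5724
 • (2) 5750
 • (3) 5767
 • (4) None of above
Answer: 4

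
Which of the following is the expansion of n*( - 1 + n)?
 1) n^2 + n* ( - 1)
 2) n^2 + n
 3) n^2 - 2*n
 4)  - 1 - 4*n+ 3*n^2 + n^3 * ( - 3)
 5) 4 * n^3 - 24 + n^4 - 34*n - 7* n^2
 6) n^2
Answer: 1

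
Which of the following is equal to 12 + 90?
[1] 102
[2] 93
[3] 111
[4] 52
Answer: 1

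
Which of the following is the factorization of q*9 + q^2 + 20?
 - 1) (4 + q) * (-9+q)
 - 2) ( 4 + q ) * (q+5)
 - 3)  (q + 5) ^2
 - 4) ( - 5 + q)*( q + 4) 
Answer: 2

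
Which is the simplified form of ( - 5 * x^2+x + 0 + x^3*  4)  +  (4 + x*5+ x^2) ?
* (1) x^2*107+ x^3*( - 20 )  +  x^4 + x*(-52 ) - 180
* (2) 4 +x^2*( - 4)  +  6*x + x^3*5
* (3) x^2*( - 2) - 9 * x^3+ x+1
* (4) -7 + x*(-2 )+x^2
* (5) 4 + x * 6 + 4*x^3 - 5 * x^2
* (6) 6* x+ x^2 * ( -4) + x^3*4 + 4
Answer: 6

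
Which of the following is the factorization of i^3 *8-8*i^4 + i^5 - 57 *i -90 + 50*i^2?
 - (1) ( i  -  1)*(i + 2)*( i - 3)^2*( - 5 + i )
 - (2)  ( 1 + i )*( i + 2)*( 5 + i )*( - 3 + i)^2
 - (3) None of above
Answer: 3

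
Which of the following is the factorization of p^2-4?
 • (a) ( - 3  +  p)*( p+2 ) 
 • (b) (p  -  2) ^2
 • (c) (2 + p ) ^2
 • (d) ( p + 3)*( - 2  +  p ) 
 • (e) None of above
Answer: e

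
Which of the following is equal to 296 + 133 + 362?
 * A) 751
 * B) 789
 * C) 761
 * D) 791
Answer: D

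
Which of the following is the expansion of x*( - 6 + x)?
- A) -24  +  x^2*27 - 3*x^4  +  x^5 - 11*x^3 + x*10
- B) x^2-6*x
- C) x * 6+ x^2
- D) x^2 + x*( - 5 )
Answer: B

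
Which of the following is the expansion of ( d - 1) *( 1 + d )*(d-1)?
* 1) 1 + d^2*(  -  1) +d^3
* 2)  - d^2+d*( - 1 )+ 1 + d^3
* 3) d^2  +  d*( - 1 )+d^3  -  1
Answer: 2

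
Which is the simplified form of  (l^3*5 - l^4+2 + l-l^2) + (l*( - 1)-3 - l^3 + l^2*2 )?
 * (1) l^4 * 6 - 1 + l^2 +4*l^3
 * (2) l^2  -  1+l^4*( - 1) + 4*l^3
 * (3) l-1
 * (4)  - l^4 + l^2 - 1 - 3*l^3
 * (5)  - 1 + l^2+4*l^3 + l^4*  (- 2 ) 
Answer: 2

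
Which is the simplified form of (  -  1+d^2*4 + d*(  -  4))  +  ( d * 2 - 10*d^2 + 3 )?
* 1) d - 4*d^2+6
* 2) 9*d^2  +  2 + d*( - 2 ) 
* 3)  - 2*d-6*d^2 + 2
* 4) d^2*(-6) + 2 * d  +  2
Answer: 3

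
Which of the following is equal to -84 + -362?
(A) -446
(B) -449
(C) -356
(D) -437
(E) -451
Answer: A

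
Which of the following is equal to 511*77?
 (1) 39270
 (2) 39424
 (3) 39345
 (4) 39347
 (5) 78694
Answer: 4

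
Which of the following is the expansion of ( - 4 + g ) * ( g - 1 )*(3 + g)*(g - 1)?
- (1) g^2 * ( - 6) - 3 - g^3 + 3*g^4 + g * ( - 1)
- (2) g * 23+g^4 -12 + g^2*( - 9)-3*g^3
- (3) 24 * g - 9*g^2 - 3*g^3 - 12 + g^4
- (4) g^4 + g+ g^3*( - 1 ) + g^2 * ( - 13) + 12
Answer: 2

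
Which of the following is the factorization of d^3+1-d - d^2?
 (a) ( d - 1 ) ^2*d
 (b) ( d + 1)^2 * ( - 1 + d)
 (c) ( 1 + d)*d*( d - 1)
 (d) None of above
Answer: d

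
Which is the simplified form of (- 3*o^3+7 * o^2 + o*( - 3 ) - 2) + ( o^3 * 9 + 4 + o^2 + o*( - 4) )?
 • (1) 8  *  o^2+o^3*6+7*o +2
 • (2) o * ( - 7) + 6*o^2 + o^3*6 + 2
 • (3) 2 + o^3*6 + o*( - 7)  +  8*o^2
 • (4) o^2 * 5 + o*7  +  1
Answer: 3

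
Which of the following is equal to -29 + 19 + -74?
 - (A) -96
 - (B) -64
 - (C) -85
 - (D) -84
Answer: D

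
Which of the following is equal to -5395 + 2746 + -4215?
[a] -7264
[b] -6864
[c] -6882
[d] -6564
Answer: b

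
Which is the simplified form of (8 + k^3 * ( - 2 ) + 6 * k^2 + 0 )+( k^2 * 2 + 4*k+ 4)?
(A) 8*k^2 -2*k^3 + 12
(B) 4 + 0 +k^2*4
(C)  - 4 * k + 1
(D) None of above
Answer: D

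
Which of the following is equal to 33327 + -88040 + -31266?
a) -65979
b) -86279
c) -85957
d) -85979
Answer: d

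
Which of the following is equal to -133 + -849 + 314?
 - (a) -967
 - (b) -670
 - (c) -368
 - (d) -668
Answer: d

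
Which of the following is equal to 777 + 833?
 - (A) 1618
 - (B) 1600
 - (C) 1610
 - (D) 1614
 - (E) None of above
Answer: C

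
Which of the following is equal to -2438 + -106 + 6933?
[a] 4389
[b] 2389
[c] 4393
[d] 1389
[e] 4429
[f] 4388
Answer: a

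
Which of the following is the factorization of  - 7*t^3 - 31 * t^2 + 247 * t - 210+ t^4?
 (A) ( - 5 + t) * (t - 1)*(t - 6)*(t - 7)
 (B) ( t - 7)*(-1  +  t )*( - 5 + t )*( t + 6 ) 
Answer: B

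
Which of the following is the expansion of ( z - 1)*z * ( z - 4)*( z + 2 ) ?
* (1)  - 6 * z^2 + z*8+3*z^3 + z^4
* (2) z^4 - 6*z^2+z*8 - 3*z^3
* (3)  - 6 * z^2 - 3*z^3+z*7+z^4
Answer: 2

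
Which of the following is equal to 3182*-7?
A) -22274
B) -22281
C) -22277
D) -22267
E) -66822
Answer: A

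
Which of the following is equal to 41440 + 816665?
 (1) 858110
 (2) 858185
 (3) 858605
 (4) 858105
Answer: 4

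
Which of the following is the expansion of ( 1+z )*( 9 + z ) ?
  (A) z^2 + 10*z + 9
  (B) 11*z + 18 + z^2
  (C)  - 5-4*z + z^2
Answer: A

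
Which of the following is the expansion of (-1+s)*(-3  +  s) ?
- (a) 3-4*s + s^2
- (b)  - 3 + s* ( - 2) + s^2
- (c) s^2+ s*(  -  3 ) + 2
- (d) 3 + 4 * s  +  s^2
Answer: a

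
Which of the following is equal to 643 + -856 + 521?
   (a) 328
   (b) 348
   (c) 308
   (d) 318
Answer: c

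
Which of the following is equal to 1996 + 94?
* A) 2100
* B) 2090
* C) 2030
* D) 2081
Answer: B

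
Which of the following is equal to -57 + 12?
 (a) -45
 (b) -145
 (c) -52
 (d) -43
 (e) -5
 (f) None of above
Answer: a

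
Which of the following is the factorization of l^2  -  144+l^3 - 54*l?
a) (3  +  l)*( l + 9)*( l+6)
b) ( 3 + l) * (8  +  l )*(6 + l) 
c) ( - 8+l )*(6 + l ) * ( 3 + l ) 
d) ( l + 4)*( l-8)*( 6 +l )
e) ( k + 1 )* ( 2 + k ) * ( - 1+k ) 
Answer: c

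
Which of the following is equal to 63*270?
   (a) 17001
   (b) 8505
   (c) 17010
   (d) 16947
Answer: c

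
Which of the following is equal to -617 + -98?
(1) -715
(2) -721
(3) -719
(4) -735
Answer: 1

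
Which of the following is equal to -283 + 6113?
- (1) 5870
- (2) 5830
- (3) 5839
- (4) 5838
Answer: 2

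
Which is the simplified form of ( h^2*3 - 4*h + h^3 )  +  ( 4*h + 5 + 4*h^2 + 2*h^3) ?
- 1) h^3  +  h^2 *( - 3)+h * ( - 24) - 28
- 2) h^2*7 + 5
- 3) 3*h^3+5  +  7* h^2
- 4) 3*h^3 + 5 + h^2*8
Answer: 3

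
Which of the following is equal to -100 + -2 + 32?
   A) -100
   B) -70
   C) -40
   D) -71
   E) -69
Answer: B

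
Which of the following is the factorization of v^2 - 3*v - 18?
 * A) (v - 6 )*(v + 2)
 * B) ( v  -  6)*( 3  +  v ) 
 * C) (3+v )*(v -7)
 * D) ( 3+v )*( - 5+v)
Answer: B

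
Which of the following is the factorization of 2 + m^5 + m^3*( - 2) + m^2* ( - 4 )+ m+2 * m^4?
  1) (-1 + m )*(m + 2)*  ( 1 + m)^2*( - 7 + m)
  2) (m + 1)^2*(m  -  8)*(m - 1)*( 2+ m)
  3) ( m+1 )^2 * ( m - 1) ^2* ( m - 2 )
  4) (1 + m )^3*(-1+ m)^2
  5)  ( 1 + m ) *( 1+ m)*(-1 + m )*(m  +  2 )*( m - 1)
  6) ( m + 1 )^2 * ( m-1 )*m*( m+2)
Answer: 5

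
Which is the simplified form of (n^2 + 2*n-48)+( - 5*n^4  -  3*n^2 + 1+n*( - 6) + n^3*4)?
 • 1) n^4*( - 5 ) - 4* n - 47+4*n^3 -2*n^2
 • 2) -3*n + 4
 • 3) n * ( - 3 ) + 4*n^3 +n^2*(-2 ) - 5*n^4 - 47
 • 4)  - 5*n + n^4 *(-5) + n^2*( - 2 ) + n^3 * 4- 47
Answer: 1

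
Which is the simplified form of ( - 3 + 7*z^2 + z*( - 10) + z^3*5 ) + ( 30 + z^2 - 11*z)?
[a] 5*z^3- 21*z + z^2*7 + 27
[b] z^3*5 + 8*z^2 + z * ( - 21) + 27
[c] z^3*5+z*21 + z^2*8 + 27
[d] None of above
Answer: b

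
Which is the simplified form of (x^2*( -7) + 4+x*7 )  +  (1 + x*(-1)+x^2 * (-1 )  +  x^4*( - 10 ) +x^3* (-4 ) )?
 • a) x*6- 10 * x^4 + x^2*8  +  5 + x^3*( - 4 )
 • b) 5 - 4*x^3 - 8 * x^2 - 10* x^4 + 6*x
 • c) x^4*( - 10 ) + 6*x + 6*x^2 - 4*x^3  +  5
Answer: b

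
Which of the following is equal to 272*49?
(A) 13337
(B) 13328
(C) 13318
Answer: B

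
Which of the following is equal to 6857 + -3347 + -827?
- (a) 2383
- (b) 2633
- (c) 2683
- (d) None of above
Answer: c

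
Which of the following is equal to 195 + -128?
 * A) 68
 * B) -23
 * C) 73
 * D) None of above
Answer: D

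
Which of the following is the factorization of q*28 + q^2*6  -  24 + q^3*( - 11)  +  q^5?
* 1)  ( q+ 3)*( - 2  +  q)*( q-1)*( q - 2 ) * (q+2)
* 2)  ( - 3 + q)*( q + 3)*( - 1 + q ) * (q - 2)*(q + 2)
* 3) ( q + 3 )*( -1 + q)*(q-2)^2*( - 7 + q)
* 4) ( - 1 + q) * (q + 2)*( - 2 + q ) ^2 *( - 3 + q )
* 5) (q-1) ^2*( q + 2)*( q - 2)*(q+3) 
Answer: 1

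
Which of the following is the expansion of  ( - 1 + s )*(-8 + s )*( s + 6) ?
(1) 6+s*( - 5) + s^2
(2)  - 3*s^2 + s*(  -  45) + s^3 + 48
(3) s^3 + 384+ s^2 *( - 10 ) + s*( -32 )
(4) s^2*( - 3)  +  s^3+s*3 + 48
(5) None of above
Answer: 5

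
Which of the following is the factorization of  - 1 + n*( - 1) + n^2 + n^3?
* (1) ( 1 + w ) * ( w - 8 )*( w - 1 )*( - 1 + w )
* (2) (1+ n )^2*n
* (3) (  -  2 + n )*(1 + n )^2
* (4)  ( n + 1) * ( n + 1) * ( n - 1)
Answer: 4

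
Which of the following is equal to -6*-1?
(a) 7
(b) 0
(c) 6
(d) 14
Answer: c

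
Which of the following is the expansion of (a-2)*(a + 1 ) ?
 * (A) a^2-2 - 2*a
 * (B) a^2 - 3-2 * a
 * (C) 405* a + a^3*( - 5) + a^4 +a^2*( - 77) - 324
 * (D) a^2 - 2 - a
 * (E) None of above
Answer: D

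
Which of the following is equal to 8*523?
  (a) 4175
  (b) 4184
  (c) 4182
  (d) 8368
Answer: b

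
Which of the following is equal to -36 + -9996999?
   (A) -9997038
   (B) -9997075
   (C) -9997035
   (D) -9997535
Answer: C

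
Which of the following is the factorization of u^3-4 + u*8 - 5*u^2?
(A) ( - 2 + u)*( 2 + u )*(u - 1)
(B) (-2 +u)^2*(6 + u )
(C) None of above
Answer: C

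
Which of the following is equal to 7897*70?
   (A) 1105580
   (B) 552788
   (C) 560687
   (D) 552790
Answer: D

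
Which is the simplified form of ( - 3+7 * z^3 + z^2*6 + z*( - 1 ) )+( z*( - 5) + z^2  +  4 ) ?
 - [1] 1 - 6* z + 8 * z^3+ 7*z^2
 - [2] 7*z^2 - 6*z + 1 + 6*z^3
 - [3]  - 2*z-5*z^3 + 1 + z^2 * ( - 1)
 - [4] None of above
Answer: 4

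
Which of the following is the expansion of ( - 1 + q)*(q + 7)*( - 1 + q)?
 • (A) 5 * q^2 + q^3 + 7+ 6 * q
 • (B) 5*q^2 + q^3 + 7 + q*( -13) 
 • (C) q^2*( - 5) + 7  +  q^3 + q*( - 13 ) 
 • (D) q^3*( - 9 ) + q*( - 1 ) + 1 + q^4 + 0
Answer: B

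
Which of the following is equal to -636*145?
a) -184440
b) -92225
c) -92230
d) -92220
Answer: d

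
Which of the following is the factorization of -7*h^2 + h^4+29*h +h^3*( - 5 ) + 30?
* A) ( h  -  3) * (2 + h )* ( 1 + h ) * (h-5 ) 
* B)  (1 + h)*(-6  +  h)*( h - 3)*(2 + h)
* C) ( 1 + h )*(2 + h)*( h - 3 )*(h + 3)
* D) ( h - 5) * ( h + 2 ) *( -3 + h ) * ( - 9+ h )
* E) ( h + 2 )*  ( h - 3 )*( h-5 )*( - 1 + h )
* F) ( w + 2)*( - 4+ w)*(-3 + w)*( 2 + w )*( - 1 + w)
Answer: A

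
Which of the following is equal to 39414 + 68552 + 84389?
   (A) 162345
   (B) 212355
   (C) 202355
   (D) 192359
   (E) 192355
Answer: E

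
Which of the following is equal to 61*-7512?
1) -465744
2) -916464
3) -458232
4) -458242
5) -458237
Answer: 3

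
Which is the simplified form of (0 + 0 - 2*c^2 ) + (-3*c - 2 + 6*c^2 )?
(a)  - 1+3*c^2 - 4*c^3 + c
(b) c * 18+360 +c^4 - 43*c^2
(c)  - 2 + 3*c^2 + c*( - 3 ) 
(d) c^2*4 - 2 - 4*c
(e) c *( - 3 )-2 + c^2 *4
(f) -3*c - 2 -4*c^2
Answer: e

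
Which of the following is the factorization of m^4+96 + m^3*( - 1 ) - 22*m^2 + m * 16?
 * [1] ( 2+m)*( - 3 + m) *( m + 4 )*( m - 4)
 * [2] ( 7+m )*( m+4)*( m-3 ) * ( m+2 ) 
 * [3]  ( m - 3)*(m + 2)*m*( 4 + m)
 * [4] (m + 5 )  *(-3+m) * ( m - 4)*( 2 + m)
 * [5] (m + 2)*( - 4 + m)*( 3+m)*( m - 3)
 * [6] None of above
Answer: 1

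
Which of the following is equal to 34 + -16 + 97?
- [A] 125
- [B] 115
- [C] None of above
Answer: B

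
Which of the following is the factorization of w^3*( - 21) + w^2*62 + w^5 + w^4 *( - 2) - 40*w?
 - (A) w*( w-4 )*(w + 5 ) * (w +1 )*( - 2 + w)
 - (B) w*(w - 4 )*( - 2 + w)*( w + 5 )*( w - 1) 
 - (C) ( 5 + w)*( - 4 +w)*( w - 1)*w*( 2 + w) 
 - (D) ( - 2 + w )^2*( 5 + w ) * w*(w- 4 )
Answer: B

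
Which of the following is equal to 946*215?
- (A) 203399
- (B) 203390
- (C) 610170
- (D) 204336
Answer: B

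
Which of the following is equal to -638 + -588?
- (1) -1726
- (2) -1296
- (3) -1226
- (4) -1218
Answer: 3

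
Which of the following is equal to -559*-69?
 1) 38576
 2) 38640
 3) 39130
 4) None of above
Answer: 4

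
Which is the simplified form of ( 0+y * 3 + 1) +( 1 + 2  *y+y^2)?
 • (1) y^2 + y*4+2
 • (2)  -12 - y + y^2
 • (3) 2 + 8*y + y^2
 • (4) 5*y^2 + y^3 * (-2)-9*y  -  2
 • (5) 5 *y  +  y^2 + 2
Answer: 5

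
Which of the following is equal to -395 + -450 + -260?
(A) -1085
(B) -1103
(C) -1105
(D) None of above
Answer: C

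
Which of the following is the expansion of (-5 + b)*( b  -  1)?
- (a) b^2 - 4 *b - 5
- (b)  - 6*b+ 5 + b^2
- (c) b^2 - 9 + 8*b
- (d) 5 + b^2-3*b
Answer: b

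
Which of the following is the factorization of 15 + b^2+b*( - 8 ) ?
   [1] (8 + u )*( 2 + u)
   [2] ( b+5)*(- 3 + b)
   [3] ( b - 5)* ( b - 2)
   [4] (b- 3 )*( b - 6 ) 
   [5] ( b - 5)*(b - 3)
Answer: 5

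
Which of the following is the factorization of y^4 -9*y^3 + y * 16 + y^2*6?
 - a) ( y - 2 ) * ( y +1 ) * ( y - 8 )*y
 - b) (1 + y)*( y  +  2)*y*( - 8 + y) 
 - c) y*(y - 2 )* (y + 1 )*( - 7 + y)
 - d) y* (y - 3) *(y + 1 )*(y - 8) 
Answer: a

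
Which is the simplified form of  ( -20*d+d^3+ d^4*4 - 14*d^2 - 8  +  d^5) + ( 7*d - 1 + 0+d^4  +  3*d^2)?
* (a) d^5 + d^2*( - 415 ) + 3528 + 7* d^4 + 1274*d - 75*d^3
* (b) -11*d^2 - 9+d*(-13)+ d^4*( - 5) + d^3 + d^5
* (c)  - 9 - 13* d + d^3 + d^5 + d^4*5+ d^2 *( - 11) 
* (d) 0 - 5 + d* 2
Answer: c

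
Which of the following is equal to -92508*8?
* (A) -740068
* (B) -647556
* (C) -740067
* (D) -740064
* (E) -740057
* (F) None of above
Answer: D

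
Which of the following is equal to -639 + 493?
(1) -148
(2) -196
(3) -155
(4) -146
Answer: 4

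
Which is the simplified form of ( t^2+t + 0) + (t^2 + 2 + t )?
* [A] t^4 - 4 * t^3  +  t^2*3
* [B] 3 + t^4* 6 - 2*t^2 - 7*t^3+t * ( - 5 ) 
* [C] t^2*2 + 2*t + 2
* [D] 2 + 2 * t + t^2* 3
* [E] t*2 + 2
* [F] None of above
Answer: C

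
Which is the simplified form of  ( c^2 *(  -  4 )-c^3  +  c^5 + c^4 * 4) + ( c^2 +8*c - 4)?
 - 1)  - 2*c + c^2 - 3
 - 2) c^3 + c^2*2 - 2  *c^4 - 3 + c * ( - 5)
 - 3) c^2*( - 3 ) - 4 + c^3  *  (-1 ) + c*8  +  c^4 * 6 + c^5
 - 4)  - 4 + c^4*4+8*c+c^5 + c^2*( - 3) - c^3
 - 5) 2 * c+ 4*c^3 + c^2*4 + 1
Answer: 4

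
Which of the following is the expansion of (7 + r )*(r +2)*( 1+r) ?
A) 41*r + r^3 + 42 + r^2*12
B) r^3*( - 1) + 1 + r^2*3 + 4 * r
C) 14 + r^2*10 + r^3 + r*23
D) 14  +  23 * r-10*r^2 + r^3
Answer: C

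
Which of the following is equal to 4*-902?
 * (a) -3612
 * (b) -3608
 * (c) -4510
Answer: b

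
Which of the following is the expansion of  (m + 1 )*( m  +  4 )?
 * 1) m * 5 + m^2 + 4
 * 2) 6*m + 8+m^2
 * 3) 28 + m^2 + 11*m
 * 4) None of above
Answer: 1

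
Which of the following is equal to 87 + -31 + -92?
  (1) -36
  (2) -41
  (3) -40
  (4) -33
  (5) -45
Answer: 1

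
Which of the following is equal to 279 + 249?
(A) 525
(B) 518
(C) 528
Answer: C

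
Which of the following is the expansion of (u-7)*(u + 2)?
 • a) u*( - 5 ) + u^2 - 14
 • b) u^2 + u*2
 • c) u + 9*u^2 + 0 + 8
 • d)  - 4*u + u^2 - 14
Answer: a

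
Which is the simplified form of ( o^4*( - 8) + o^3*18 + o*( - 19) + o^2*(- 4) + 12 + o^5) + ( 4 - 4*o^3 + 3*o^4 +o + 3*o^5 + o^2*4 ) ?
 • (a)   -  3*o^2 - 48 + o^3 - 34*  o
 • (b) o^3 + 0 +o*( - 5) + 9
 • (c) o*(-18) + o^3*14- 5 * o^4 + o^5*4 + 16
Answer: c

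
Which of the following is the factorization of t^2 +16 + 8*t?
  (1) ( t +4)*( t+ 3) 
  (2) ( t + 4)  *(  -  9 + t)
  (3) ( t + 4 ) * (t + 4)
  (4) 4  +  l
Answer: 3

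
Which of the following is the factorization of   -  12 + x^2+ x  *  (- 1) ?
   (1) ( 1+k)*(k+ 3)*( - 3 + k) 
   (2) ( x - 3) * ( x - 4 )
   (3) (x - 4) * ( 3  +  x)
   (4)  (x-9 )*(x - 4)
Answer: 3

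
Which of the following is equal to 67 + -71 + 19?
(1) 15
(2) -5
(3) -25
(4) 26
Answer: 1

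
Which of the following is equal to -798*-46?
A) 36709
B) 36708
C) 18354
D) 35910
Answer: B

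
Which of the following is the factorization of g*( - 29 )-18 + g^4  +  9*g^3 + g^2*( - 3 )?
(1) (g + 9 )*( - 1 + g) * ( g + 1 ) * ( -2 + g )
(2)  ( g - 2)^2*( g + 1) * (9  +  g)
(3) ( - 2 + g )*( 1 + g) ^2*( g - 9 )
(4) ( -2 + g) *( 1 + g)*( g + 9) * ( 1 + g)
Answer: 4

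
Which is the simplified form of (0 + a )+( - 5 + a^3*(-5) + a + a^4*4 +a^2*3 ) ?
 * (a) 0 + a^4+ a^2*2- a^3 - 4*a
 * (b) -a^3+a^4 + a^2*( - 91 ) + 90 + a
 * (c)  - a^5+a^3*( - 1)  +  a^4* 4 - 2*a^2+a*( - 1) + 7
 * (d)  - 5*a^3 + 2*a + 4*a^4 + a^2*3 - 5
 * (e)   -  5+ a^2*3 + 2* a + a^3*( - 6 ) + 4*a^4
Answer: d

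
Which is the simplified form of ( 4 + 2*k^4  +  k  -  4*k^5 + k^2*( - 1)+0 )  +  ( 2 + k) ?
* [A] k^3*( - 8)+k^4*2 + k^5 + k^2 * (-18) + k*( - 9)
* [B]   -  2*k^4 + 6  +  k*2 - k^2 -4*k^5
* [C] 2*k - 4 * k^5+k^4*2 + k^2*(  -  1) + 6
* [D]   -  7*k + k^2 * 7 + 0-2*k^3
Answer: C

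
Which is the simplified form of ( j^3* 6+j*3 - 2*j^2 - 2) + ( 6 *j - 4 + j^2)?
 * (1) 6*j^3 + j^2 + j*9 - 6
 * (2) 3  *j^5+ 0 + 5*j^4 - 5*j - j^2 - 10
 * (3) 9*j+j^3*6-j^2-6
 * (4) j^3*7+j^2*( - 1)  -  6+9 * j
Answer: 3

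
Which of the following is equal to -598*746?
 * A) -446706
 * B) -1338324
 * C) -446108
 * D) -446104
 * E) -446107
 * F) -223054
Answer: C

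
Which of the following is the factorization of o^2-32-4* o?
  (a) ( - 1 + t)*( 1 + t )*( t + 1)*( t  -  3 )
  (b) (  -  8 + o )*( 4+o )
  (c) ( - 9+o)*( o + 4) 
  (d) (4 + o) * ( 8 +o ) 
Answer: b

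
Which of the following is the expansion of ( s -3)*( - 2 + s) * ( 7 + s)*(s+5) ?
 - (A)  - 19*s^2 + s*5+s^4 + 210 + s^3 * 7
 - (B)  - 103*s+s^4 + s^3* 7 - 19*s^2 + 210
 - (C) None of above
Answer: B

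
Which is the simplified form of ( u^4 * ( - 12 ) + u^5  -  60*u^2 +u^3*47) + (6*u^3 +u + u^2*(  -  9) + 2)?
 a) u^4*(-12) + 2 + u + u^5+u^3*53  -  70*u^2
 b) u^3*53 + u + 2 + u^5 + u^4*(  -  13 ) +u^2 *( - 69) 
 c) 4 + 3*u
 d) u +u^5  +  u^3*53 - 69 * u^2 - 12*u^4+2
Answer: d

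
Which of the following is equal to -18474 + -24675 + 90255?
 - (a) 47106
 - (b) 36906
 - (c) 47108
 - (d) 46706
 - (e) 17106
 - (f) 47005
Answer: a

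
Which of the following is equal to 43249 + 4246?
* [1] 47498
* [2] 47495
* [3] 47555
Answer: 2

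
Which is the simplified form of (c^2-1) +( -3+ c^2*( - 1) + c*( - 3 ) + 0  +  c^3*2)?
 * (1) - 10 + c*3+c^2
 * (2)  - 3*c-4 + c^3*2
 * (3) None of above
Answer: 2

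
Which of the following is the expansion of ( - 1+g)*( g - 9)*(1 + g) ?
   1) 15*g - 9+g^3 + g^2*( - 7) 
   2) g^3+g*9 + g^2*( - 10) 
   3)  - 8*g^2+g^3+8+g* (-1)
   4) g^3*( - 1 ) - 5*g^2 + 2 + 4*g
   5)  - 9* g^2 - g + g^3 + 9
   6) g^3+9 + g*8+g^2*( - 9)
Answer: 5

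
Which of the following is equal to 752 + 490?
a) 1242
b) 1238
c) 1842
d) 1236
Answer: a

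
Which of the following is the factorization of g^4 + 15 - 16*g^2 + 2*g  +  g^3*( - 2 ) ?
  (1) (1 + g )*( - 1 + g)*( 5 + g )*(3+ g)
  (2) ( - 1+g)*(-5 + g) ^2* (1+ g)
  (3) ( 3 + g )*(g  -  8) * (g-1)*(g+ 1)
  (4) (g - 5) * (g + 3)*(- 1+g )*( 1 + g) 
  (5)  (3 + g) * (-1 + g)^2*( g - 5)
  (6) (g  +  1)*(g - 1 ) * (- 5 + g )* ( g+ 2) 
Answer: 4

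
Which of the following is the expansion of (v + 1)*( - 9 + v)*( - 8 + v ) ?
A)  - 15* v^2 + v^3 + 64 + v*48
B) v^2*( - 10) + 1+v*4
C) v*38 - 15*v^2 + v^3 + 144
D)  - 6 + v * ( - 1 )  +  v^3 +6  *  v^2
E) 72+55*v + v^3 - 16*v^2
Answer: E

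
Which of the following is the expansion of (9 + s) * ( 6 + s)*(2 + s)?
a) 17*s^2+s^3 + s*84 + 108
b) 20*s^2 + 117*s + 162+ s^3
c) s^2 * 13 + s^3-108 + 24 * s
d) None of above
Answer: a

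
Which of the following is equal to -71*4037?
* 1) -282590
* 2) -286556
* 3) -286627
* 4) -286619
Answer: 3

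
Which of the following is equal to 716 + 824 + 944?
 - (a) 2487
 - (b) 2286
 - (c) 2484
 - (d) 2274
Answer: c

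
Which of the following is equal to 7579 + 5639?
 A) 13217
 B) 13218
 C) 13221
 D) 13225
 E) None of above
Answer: B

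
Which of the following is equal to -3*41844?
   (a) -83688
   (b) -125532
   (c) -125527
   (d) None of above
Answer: b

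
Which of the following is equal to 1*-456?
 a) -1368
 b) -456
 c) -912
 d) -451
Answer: b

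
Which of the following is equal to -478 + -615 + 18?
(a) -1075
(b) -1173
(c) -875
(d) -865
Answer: a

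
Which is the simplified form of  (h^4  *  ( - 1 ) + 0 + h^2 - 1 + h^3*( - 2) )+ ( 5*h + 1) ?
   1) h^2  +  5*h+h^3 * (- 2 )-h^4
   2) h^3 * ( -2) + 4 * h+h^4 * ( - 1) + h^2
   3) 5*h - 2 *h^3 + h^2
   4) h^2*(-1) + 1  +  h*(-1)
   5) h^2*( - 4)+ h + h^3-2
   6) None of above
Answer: 1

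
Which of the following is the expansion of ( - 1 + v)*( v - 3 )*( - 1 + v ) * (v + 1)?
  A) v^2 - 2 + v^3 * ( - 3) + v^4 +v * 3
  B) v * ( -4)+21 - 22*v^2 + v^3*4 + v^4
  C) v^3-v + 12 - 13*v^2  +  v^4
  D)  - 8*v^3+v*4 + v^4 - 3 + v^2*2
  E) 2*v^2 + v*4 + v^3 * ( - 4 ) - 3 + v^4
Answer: E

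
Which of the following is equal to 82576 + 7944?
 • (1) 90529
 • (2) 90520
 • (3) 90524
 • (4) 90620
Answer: 2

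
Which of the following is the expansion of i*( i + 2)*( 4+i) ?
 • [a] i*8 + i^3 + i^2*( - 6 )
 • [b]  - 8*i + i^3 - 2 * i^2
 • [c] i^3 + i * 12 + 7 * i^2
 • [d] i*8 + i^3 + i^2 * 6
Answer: d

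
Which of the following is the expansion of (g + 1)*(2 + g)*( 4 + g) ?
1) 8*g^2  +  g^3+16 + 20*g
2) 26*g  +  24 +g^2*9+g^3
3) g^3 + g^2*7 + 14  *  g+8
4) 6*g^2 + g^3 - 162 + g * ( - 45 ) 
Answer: 3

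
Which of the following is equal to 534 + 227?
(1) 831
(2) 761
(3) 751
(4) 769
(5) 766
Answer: 2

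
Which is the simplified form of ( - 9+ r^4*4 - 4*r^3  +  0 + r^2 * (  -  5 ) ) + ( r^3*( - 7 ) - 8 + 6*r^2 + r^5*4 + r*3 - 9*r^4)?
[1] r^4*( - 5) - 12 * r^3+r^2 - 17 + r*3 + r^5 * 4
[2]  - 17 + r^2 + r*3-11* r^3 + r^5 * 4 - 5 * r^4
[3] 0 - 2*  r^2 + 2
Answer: 2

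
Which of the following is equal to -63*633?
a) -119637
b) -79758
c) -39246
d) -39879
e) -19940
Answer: d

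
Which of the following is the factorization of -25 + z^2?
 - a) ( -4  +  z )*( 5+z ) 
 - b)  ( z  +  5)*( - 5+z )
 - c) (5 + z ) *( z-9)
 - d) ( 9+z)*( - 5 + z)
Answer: b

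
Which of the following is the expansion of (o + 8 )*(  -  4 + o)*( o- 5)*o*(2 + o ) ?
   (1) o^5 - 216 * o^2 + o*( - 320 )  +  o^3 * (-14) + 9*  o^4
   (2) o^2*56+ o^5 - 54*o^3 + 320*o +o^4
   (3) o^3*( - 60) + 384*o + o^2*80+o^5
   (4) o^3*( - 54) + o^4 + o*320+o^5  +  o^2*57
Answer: 2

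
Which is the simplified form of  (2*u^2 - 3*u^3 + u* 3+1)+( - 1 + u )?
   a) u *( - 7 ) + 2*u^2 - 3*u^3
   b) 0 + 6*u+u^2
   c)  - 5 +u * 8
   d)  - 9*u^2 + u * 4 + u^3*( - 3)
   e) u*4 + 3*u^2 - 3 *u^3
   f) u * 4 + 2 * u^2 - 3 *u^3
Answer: f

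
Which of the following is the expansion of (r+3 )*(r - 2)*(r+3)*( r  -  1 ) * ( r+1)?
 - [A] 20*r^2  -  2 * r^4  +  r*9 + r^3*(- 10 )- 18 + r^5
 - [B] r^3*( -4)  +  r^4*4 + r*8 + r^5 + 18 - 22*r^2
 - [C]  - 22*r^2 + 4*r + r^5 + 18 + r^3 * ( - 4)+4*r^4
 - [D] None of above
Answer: D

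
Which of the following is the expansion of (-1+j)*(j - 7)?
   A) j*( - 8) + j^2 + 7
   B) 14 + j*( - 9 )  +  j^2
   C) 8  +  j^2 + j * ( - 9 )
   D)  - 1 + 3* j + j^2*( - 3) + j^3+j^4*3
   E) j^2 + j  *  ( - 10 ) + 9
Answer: A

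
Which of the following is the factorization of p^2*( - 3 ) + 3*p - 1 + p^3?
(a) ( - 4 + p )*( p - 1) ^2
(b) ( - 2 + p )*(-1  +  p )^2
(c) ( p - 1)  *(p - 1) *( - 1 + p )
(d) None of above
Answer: c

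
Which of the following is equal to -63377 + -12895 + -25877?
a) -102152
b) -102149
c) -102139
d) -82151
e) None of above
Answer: b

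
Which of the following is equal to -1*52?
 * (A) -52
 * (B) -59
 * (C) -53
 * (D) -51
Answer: A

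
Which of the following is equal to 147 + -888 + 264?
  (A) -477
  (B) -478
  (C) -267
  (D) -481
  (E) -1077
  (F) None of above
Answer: A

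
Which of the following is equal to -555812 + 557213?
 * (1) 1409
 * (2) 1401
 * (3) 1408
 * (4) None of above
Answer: 2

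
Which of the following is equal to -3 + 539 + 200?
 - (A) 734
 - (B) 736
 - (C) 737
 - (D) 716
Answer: B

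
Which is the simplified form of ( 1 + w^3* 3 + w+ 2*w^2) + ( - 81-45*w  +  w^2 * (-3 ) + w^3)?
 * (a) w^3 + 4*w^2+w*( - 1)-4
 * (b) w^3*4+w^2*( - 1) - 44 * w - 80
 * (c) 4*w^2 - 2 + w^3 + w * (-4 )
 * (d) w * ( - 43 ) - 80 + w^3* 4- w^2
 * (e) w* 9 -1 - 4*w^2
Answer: b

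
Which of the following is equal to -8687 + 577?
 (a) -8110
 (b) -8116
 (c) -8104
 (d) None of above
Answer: a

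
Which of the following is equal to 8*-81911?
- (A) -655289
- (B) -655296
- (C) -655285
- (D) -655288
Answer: D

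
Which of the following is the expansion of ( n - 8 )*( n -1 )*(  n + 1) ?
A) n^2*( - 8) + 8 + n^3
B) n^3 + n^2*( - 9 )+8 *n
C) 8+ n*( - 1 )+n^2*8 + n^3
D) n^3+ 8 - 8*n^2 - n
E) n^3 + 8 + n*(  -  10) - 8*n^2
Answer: D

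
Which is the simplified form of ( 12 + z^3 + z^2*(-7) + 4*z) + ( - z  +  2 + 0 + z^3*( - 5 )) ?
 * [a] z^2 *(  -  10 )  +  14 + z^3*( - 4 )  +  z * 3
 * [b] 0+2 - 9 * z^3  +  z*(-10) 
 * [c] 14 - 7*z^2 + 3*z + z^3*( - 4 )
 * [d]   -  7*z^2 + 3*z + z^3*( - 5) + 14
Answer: c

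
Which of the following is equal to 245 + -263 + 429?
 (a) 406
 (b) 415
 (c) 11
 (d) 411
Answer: d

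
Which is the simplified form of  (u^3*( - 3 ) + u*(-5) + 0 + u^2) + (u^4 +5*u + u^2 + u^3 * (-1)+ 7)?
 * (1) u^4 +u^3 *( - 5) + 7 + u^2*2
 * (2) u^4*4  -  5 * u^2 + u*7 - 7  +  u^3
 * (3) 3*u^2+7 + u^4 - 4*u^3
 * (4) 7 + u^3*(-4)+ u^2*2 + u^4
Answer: 4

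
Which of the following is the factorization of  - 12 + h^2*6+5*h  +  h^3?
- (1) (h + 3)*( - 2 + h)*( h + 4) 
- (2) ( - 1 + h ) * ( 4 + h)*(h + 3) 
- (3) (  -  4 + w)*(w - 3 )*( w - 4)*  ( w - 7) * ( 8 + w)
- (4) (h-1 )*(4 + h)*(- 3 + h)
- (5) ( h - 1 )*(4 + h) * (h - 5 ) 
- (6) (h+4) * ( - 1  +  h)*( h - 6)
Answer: 2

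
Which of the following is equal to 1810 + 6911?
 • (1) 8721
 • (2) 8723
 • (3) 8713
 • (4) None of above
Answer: 1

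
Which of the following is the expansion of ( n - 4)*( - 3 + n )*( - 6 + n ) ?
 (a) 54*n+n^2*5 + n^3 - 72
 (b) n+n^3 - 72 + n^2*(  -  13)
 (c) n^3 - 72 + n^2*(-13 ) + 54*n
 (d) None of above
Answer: c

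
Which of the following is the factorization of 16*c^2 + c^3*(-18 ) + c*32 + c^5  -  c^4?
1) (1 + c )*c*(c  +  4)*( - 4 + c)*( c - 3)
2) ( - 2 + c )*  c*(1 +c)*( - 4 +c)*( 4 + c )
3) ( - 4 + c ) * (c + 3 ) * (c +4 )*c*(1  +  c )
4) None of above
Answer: 2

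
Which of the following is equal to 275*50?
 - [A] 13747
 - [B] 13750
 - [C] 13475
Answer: B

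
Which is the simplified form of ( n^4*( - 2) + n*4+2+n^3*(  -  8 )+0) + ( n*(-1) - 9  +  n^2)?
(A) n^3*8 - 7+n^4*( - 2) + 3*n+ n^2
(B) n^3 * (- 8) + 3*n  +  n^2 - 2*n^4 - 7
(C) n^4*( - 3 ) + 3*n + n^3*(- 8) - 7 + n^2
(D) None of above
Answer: B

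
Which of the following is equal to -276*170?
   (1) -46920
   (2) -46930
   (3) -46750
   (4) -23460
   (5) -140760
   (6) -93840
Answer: 1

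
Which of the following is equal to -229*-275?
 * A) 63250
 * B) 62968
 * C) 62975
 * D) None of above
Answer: C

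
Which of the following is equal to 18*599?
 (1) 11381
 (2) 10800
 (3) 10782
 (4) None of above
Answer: 3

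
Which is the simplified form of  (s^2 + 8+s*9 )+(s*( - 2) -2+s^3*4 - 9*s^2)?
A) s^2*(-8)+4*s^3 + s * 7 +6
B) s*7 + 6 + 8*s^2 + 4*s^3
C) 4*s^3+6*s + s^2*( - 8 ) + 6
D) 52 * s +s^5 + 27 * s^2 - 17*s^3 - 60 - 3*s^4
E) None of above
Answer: A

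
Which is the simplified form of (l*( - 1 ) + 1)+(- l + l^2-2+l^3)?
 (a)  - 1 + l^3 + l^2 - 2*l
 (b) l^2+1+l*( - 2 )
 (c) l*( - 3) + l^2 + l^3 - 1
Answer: a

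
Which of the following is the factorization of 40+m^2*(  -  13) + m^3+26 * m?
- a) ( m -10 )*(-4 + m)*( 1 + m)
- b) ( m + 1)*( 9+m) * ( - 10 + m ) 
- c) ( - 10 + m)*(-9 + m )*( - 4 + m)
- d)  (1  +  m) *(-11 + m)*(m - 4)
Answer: a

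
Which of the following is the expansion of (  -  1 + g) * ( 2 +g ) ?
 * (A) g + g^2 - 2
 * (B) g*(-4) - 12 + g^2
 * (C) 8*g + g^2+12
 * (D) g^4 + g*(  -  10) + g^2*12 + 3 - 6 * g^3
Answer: A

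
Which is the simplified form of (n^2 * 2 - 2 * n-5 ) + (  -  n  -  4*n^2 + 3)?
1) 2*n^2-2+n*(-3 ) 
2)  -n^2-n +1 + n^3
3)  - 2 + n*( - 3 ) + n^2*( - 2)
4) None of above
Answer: 3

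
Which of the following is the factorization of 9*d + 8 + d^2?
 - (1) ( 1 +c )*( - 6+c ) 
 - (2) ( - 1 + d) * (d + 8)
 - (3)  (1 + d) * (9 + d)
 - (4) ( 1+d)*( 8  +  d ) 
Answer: 4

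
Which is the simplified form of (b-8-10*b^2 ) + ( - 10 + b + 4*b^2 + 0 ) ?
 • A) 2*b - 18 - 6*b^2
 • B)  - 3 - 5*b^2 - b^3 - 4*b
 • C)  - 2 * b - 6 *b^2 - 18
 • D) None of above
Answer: A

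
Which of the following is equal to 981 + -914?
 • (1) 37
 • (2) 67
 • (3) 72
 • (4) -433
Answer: 2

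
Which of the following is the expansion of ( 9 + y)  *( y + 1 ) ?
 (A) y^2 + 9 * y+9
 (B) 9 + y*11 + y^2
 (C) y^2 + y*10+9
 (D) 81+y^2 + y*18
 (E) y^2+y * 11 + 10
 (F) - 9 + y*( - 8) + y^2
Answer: C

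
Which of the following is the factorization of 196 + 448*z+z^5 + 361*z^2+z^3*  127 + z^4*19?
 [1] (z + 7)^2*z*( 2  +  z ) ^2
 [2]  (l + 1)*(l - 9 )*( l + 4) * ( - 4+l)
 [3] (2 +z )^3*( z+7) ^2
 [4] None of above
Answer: 4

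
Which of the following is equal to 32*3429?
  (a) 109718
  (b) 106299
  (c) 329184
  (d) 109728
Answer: d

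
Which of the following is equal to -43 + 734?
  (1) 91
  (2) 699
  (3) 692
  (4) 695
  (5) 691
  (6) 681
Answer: 5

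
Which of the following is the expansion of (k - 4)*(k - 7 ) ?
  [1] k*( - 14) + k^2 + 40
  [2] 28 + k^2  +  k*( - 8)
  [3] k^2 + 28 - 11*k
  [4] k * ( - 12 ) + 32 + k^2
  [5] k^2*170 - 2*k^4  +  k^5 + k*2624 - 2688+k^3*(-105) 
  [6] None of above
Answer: 3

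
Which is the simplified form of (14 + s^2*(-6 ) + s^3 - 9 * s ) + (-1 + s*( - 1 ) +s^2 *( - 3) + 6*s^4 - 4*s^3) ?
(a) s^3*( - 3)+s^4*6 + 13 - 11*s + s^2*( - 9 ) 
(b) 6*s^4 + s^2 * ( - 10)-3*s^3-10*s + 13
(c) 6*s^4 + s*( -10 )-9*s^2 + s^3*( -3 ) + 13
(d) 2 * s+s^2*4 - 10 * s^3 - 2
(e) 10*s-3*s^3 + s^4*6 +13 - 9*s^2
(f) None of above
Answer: c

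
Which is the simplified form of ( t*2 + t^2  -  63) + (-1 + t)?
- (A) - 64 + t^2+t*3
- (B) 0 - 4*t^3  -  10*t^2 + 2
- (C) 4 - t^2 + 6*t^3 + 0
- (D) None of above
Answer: A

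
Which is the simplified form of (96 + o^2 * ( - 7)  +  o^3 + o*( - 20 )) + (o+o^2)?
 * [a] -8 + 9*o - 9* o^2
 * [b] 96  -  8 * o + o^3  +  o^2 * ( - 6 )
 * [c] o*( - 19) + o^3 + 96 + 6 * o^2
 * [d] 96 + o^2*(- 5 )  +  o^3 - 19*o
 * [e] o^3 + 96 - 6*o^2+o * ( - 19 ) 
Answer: e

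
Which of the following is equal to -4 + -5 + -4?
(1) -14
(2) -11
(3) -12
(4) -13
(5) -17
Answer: 4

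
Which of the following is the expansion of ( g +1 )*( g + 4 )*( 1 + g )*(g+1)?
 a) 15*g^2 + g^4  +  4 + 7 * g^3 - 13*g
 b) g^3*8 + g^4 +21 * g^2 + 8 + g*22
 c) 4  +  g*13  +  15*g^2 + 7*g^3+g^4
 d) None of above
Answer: c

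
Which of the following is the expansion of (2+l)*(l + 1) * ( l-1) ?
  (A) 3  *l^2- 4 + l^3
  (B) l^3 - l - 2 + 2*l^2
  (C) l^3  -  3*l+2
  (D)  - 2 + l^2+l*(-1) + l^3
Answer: B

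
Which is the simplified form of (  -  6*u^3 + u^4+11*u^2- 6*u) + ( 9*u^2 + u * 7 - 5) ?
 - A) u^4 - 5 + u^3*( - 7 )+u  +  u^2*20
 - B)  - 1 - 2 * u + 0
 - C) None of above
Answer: C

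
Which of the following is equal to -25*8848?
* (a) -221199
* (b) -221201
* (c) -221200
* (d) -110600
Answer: c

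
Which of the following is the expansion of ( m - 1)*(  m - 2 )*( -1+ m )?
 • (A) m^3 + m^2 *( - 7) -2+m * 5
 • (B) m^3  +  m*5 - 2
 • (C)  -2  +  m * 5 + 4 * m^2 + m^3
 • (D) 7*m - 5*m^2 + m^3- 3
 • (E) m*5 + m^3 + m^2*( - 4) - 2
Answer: E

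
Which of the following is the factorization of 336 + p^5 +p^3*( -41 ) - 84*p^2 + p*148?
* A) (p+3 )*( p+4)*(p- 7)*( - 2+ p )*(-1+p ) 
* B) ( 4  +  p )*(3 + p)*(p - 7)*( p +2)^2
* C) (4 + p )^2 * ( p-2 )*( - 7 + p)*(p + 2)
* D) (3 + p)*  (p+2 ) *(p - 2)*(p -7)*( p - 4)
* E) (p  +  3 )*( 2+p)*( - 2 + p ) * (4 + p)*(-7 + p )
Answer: E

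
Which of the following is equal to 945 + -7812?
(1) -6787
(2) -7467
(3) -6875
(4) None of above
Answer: 4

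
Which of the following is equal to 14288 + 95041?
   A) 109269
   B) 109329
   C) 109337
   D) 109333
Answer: B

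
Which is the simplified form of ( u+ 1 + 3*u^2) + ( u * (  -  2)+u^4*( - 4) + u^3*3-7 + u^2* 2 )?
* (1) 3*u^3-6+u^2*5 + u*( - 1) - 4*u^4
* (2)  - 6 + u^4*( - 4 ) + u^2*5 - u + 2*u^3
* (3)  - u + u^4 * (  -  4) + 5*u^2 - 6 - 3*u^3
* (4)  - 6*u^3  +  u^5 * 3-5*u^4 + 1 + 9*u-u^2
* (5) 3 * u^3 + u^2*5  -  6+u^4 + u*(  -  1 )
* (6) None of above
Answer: 1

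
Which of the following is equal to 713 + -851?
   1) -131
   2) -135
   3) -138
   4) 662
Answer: 3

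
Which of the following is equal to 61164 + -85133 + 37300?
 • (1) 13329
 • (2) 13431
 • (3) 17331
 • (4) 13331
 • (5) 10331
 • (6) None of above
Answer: 4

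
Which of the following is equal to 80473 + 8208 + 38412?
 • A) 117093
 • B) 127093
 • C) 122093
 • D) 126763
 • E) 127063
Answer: B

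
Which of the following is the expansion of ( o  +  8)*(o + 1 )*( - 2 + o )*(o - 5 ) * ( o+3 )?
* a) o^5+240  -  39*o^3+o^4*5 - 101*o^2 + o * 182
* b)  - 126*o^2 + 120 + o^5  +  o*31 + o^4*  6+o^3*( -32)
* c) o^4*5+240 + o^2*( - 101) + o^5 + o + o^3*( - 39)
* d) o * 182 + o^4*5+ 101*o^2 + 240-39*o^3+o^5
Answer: a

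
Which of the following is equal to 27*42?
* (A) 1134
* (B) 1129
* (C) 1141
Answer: A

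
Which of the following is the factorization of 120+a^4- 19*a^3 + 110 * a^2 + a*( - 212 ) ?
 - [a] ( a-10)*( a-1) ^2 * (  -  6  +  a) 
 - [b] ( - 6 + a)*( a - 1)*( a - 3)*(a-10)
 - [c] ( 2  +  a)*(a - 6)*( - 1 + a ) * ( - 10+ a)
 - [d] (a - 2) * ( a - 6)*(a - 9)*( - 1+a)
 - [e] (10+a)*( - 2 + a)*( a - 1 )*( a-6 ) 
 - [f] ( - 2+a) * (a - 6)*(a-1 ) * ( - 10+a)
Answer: f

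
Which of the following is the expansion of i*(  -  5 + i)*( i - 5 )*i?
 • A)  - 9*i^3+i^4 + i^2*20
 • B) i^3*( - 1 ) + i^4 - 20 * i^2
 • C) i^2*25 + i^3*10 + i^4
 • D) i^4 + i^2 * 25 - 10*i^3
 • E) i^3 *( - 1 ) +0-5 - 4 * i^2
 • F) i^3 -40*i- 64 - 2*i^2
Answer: D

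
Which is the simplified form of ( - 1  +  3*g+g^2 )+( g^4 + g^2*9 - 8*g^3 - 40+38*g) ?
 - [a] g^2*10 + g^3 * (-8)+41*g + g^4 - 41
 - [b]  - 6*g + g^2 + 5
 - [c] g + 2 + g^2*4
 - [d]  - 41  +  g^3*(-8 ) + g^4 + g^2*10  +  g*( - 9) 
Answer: a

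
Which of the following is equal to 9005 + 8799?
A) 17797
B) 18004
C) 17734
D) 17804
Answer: D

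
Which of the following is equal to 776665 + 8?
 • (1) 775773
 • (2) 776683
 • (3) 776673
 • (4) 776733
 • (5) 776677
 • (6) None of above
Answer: 3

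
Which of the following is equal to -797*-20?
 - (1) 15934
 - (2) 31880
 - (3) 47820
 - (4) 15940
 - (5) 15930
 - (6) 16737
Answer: 4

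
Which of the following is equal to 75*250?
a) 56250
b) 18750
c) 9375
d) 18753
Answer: b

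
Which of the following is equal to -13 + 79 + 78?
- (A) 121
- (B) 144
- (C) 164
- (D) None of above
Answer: B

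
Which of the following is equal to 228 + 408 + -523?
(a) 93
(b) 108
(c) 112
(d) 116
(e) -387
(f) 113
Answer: f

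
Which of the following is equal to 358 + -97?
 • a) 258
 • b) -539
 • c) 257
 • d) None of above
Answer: d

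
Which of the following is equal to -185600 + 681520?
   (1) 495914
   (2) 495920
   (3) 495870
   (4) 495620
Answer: 2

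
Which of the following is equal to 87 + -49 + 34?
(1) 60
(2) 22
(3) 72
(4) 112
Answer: 3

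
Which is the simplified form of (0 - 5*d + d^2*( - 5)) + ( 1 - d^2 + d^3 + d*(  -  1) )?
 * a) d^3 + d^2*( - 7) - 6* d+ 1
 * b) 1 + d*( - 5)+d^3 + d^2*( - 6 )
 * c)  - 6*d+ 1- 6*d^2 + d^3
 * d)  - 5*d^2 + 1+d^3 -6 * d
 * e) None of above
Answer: c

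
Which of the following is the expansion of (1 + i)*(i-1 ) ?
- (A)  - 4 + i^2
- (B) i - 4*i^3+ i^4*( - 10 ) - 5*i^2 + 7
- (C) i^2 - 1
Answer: C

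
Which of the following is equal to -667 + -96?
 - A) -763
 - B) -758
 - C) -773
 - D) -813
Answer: A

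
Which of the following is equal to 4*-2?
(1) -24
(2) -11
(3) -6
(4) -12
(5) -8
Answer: 5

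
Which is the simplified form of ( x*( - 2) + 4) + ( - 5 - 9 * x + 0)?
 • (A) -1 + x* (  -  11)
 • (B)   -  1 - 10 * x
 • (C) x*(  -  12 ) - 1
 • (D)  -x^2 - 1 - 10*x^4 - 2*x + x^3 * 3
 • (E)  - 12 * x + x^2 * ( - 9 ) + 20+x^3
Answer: A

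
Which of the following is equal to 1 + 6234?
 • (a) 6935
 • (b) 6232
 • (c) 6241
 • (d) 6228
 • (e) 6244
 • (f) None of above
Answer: f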